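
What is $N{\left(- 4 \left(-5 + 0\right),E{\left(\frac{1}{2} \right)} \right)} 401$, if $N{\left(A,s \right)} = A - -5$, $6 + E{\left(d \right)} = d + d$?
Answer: $10025$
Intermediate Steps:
$E{\left(d \right)} = -6 + 2 d$ ($E{\left(d \right)} = -6 + \left(d + d\right) = -6 + 2 d$)
$N{\left(A,s \right)} = 5 + A$ ($N{\left(A,s \right)} = A + 5 = 5 + A$)
$N{\left(- 4 \left(-5 + 0\right),E{\left(\frac{1}{2} \right)} \right)} 401 = \left(5 - 4 \left(-5 + 0\right)\right) 401 = \left(5 - -20\right) 401 = \left(5 + 20\right) 401 = 25 \cdot 401 = 10025$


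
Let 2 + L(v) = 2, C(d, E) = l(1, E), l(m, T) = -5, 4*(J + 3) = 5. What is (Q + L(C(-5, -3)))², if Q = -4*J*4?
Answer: 784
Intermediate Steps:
J = -7/4 (J = -3 + (¼)*5 = -3 + 5/4 = -7/4 ≈ -1.7500)
C(d, E) = -5
L(v) = 0 (L(v) = -2 + 2 = 0)
Q = 28 (Q = -4*(-7/4)*4 = 7*4 = 28)
(Q + L(C(-5, -3)))² = (28 + 0)² = 28² = 784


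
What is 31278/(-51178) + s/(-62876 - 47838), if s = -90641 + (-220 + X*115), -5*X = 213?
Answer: 359473197/1416530273 ≈ 0.25377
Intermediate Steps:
X = -213/5 (X = -⅕*213 = -213/5 ≈ -42.600)
s = -95760 (s = -90641 + (-220 - 213/5*115) = -90641 + (-220 - 4899) = -90641 - 5119 = -95760)
31278/(-51178) + s/(-62876 - 47838) = 31278/(-51178) - 95760/(-62876 - 47838) = 31278*(-1/51178) - 95760/(-110714) = -15639/25589 - 95760*(-1/110714) = -15639/25589 + 47880/55357 = 359473197/1416530273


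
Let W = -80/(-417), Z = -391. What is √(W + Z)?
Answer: I*√67957239/417 ≈ 19.769*I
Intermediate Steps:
W = 80/417 (W = -80*(-1/417) = 80/417 ≈ 0.19185)
√(W + Z) = √(80/417 - 391) = √(-162967/417) = I*√67957239/417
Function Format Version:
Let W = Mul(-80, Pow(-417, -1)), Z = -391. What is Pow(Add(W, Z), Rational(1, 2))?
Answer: Mul(Rational(1, 417), I, Pow(67957239, Rational(1, 2))) ≈ Mul(19.769, I)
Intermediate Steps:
W = Rational(80, 417) (W = Mul(-80, Rational(-1, 417)) = Rational(80, 417) ≈ 0.19185)
Pow(Add(W, Z), Rational(1, 2)) = Pow(Add(Rational(80, 417), -391), Rational(1, 2)) = Pow(Rational(-162967, 417), Rational(1, 2)) = Mul(Rational(1, 417), I, Pow(67957239, Rational(1, 2)))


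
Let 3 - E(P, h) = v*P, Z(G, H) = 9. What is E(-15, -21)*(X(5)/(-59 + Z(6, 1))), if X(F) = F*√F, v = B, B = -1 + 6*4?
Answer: -174*√5/5 ≈ -77.815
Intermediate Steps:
B = 23 (B = -1 + 24 = 23)
v = 23
E(P, h) = 3 - 23*P
X(F) = F^(3/2)
E(-15, -21)*(X(5)/(-59 + Z(6, 1))) = (3 - 23*(-15))*(5^(3/2)/(-59 + 9)) = (3 + 345)*((5*√5)/(-50)) = 348*(-√5/10) = -174*√5/5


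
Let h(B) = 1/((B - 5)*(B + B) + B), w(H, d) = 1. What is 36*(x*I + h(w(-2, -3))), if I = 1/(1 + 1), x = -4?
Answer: -540/7 ≈ -77.143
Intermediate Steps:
I = ½ (I = 1/2 = ½ ≈ 0.50000)
h(B) = 1/(B + 2*B*(-5 + B)) (h(B) = 1/((-5 + B)*(2*B) + B) = 1/(2*B*(-5 + B) + B) = 1/(B + 2*B*(-5 + B)))
36*(x*I + h(w(-2, -3))) = 36*(-4*½ + 1/(1*(-9 + 2*1))) = 36*(-2 + 1/(-9 + 2)) = 36*(-2 + 1/(-7)) = 36*(-2 + 1*(-⅐)) = 36*(-2 - ⅐) = 36*(-15/7) = -540/7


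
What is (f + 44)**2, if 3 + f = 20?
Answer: 3721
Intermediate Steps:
f = 17 (f = -3 + 20 = 17)
(f + 44)**2 = (17 + 44)**2 = 61**2 = 3721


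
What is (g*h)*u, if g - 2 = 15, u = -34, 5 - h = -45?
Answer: -28900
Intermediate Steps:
h = 50 (h = 5 - 1*(-45) = 5 + 45 = 50)
g = 17 (g = 2 + 15 = 17)
(g*h)*u = (17*50)*(-34) = 850*(-34) = -28900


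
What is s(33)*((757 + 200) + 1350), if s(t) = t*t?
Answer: 2512323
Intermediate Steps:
s(t) = t²
s(33)*((757 + 200) + 1350) = 33²*((757 + 200) + 1350) = 1089*(957 + 1350) = 1089*2307 = 2512323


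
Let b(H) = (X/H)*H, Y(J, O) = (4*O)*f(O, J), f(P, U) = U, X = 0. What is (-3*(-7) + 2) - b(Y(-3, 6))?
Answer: 23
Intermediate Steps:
Y(J, O) = 4*J*O (Y(J, O) = (4*O)*J = 4*J*O)
b(H) = 0 (b(H) = (0/H)*H = 0*H = 0)
(-3*(-7) + 2) - b(Y(-3, 6)) = (-3*(-7) + 2) - 1*0 = (21 + 2) + 0 = 23 + 0 = 23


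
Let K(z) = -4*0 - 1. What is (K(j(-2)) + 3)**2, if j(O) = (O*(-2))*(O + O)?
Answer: 4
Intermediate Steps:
j(O) = -4*O**2 (j(O) = (-2*O)*(2*O) = -4*O**2)
K(z) = -1 (K(z) = 0 - 1 = -1)
(K(j(-2)) + 3)**2 = (-1 + 3)**2 = 2**2 = 4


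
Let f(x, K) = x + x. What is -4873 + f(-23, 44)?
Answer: -4919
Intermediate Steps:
f(x, K) = 2*x
-4873 + f(-23, 44) = -4873 + 2*(-23) = -4873 - 46 = -4919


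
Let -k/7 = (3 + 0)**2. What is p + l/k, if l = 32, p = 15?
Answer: 913/63 ≈ 14.492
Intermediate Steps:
k = -63 (k = -7*(3 + 0)**2 = -7*3**2 = -7*9 = -63)
p + l/k = 15 + 32/(-63) = 15 - 1/63*32 = 15 - 32/63 = 913/63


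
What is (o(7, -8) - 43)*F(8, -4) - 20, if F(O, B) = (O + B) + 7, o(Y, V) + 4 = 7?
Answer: -460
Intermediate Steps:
o(Y, V) = 3 (o(Y, V) = -4 + 7 = 3)
F(O, B) = 7 + B + O (F(O, B) = (B + O) + 7 = 7 + B + O)
(o(7, -8) - 43)*F(8, -4) - 20 = (3 - 43)*(7 - 4 + 8) - 20 = -40*11 - 20 = -440 - 20 = -460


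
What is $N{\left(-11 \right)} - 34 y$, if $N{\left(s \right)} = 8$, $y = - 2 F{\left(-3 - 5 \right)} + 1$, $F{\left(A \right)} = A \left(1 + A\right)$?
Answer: $3782$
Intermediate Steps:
$y = -111$ ($y = - 2 \left(-3 - 5\right) \left(1 - 8\right) + 1 = - 2 \left(- 8 \left(1 - 8\right)\right) + 1 = - 2 \left(\left(-8\right) \left(-7\right)\right) + 1 = \left(-2\right) 56 + 1 = -112 + 1 = -111$)
$N{\left(-11 \right)} - 34 y = 8 - -3774 = 8 + 3774 = 3782$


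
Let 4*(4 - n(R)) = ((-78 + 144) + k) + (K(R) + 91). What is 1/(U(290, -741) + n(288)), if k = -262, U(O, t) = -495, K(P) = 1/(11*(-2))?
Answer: -88/40897 ≈ -0.0021517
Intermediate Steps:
K(P) = -1/22 (K(P) = (1/11)*(-½) = -1/22)
n(R) = 2663/88 (n(R) = 4 - (((-78 + 144) - 262) + (-1/22 + 91))/4 = 4 - ((66 - 262) + 2001/22)/4 = 4 - (-196 + 2001/22)/4 = 4 - ¼*(-2311/22) = 4 + 2311/88 = 2663/88)
1/(U(290, -741) + n(288)) = 1/(-495 + 2663/88) = 1/(-40897/88) = -88/40897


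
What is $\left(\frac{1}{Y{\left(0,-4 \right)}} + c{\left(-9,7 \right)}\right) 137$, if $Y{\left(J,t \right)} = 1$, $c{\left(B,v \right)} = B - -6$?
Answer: $-274$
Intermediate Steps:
$c{\left(B,v \right)} = 6 + B$ ($c{\left(B,v \right)} = B + 6 = 6 + B$)
$\left(\frac{1}{Y{\left(0,-4 \right)}} + c{\left(-9,7 \right)}\right) 137 = \left(1^{-1} + \left(6 - 9\right)\right) 137 = \left(1 - 3\right) 137 = \left(-2\right) 137 = -274$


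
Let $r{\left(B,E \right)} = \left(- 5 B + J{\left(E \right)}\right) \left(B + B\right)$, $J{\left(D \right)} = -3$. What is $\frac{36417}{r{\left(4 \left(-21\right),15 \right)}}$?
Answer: $- \frac{12139}{23352} \approx -0.51983$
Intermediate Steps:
$r{\left(B,E \right)} = 2 B \left(-3 - 5 B\right)$ ($r{\left(B,E \right)} = \left(- 5 B - 3\right) \left(B + B\right) = \left(-3 - 5 B\right) 2 B = 2 B \left(-3 - 5 B\right)$)
$\frac{36417}{r{\left(4 \left(-21\right),15 \right)}} = \frac{36417}{\left(-2\right) 4 \left(-21\right) \left(3 + 5 \cdot 4 \left(-21\right)\right)} = \frac{36417}{\left(-2\right) \left(-84\right) \left(3 + 5 \left(-84\right)\right)} = \frac{36417}{\left(-2\right) \left(-84\right) \left(3 - 420\right)} = \frac{36417}{\left(-2\right) \left(-84\right) \left(-417\right)} = \frac{36417}{-70056} = 36417 \left(- \frac{1}{70056}\right) = - \frac{12139}{23352}$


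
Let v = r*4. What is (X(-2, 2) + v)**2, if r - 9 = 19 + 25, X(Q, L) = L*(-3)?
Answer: 42436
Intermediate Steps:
X(Q, L) = -3*L
r = 53 (r = 9 + (19 + 25) = 9 + 44 = 53)
v = 212 (v = 53*4 = 212)
(X(-2, 2) + v)**2 = (-3*2 + 212)**2 = (-6 + 212)**2 = 206**2 = 42436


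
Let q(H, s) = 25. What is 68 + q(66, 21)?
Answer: 93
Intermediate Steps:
68 + q(66, 21) = 68 + 25 = 93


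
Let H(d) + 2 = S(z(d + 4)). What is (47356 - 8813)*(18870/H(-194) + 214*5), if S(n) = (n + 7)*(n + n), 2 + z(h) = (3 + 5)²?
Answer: 176751452975/4277 ≈ 4.1326e+7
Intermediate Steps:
z(h) = 62 (z(h) = -2 + (3 + 5)² = -2 + 8² = -2 + 64 = 62)
S(n) = 2*n*(7 + n) (S(n) = (7 + n)*(2*n) = 2*n*(7 + n))
H(d) = 8554 (H(d) = -2 + 2*62*(7 + 62) = -2 + 2*62*69 = -2 + 8556 = 8554)
(47356 - 8813)*(18870/H(-194) + 214*5) = (47356 - 8813)*(18870/8554 + 214*5) = 38543*(18870*(1/8554) + 1070) = 38543*(9435/4277 + 1070) = 38543*(4585825/4277) = 176751452975/4277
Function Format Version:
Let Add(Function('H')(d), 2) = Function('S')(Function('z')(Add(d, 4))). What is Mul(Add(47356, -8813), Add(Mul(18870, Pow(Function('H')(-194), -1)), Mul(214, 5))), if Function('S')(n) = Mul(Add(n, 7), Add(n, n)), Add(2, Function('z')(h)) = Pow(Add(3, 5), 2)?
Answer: Rational(176751452975, 4277) ≈ 4.1326e+7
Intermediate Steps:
Function('z')(h) = 62 (Function('z')(h) = Add(-2, Pow(Add(3, 5), 2)) = Add(-2, Pow(8, 2)) = Add(-2, 64) = 62)
Function('S')(n) = Mul(2, n, Add(7, n)) (Function('S')(n) = Mul(Add(7, n), Mul(2, n)) = Mul(2, n, Add(7, n)))
Function('H')(d) = 8554 (Function('H')(d) = Add(-2, Mul(2, 62, Add(7, 62))) = Add(-2, Mul(2, 62, 69)) = Add(-2, 8556) = 8554)
Mul(Add(47356, -8813), Add(Mul(18870, Pow(Function('H')(-194), -1)), Mul(214, 5))) = Mul(Add(47356, -8813), Add(Mul(18870, Pow(8554, -1)), Mul(214, 5))) = Mul(38543, Add(Mul(18870, Rational(1, 8554)), 1070)) = Mul(38543, Add(Rational(9435, 4277), 1070)) = Mul(38543, Rational(4585825, 4277)) = Rational(176751452975, 4277)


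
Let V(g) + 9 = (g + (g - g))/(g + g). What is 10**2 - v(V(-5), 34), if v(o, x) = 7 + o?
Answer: 203/2 ≈ 101.50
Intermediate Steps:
V(g) = -17/2 (V(g) = -9 + (g + (g - g))/(g + g) = -9 + (g + 0)/((2*g)) = -9 + g*(1/(2*g)) = -9 + 1/2 = -17/2)
10**2 - v(V(-5), 34) = 10**2 - (7 - 17/2) = 100 - 1*(-3/2) = 100 + 3/2 = 203/2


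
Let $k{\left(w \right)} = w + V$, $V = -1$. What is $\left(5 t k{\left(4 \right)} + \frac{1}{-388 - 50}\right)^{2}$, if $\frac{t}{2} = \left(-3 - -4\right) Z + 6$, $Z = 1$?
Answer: $\frac{8460136441}{191844} \approx 44099.0$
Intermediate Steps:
$t = 14$ ($t = 2 \left(\left(-3 - -4\right) 1 + 6\right) = 2 \left(\left(-3 + 4\right) 1 + 6\right) = 2 \left(1 \cdot 1 + 6\right) = 2 \left(1 + 6\right) = 2 \cdot 7 = 14$)
$k{\left(w \right)} = -1 + w$ ($k{\left(w \right)} = w - 1 = -1 + w$)
$\left(5 t k{\left(4 \right)} + \frac{1}{-388 - 50}\right)^{2} = \left(5 \cdot 14 \left(-1 + 4\right) + \frac{1}{-388 - 50}\right)^{2} = \left(70 \cdot 3 + \frac{1}{-438}\right)^{2} = \left(210 - \frac{1}{438}\right)^{2} = \left(\frac{91979}{438}\right)^{2} = \frac{8460136441}{191844}$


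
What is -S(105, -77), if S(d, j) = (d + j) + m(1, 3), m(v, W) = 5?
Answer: -33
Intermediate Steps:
S(d, j) = 5 + d + j (S(d, j) = (d + j) + 5 = 5 + d + j)
-S(105, -77) = -(5 + 105 - 77) = -1*33 = -33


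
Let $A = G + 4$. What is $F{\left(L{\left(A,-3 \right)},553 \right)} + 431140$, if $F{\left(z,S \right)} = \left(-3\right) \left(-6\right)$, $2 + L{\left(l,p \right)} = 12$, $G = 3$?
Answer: $431158$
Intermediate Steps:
$A = 7$ ($A = 3 + 4 = 7$)
$L{\left(l,p \right)} = 10$ ($L{\left(l,p \right)} = -2 + 12 = 10$)
$F{\left(z,S \right)} = 18$
$F{\left(L{\left(A,-3 \right)},553 \right)} + 431140 = 18 + 431140 = 431158$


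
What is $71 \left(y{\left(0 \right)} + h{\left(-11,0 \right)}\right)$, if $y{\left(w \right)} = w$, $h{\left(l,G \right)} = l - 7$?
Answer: $-1278$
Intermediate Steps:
$h{\left(l,G \right)} = -7 + l$ ($h{\left(l,G \right)} = l - 7 = -7 + l$)
$71 \left(y{\left(0 \right)} + h{\left(-11,0 \right)}\right) = 71 \left(0 - 18\right) = 71 \left(-18\right) = -1278$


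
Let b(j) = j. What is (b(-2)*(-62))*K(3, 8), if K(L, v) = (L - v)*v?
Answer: -4960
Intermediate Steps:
K(L, v) = v*(L - v)
(b(-2)*(-62))*K(3, 8) = (-2*(-62))*(8*(3 - 1*8)) = 124*(8*(3 - 8)) = 124*(8*(-5)) = 124*(-40) = -4960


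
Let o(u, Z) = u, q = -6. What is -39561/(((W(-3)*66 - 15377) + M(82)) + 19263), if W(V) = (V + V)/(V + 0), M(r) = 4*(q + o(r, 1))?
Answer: -39561/4322 ≈ -9.1534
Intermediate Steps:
M(r) = -24 + 4*r (M(r) = 4*(-6 + r) = -24 + 4*r)
W(V) = 2 (W(V) = (2*V)/V = 2)
-39561/(((W(-3)*66 - 15377) + M(82)) + 19263) = -39561/(((2*66 - 15377) + (-24 + 4*82)) + 19263) = -39561/(((132 - 15377) + (-24 + 328)) + 19263) = -39561/((-15245 + 304) + 19263) = -39561/(-14941 + 19263) = -39561/4322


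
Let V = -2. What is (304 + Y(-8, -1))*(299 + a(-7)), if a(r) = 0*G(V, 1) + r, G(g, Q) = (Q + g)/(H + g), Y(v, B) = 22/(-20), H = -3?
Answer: 442234/5 ≈ 88447.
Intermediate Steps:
Y(v, B) = -11/10 (Y(v, B) = 22*(-1/20) = -11/10)
G(g, Q) = (Q + g)/(-3 + g)
a(r) = r (a(r) = 0*((1 - 2)/(-3 - 2)) + r = 0*(-1/(-5)) + r = 0*(-1/5*(-1)) + r = 0*(1/5) + r = 0 + r = r)
(304 + Y(-8, -1))*(299 + a(-7)) = (304 - 11/10)*(299 - 7) = (3029/10)*292 = 442234/5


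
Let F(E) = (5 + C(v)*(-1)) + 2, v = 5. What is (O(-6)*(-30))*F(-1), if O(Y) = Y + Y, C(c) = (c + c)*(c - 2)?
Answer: -8280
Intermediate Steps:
C(c) = 2*c*(-2 + c) (C(c) = (2*c)*(-2 + c) = 2*c*(-2 + c))
F(E) = -23 (F(E) = (5 + (2*5*(-2 + 5))*(-1)) + 2 = (5 + (2*5*3)*(-1)) + 2 = (5 + 30*(-1)) + 2 = (5 - 30) + 2 = -25 + 2 = -23)
O(Y) = 2*Y
(O(-6)*(-30))*F(-1) = ((2*(-6))*(-30))*(-23) = -12*(-30)*(-23) = 360*(-23) = -8280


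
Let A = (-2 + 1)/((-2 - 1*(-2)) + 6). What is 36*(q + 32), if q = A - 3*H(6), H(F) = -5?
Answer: 1686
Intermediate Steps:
A = -1/6 (A = -1/((-2 + 2) + 6) = -1/(0 + 6) = -1/6 ≈ -0.16667)
q = 89/6 (q = -1/6 - 3*(-5) = -1/6 + 15 = 89/6 ≈ 14.833)
36*(q + 32) = 36*(89/6 + 32) = 36*(281/6) = 1686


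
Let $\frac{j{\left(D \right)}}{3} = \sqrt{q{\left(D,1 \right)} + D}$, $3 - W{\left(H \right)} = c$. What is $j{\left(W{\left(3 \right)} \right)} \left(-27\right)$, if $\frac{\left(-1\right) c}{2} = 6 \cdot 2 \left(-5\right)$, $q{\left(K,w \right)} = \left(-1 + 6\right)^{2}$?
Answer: $- 162 i \sqrt{23} \approx - 776.92 i$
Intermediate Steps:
$q{\left(K,w \right)} = 25$ ($q{\left(K,w \right)} = 5^{2} = 25$)
$c = 120$ ($c = - 2 \cdot 6 \cdot 2 \left(-5\right) = - 2 \cdot 6 \left(-10\right) = \left(-2\right) \left(-60\right) = 120$)
$W{\left(H \right)} = -117$ ($W{\left(H \right)} = 3 - 120 = -117$)
$j{\left(D \right)} = 3 \sqrt{25 + D}$
$j{\left(W{\left(3 \right)} \right)} \left(-27\right) = 3 \sqrt{25 - 117} \left(-27\right) = 3 \sqrt{-92} \left(-27\right) = 3 \cdot 2 i \sqrt{23} \left(-27\right) = 6 i \sqrt{23} \left(-27\right) = - 162 i \sqrt{23}$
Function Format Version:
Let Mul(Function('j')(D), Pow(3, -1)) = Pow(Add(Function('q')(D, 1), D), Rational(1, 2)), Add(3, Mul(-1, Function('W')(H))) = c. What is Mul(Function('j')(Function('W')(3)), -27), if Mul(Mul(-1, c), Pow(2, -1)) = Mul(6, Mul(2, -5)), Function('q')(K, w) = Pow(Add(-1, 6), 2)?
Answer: Mul(-162, I, Pow(23, Rational(1, 2))) ≈ Mul(-776.92, I)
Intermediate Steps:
Function('q')(K, w) = 25 (Function('q')(K, w) = Pow(5, 2) = 25)
c = 120 (c = Mul(-2, Mul(6, Mul(2, -5))) = Mul(-2, Mul(6, -10)) = Mul(-2, -60) = 120)
Function('W')(H) = -117 (Function('W')(H) = Add(3, Mul(-1, 120)) = Add(3, -120) = -117)
Function('j')(D) = Mul(3, Pow(Add(25, D), Rational(1, 2)))
Mul(Function('j')(Function('W')(3)), -27) = Mul(Mul(3, Pow(Add(25, -117), Rational(1, 2))), -27) = Mul(Mul(3, Pow(-92, Rational(1, 2))), -27) = Mul(Mul(3, Mul(2, I, Pow(23, Rational(1, 2)))), -27) = Mul(Mul(6, I, Pow(23, Rational(1, 2))), -27) = Mul(-162, I, Pow(23, Rational(1, 2)))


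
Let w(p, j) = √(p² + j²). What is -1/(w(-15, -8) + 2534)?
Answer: -1/2551 ≈ -0.00039200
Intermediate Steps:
w(p, j) = √(j² + p²)
-1/(w(-15, -8) + 2534) = -1/(√((-8)² + (-15)²) + 2534) = -1/(√(64 + 225) + 2534) = -1/(√289 + 2534) = -1/(17 + 2534) = -1/2551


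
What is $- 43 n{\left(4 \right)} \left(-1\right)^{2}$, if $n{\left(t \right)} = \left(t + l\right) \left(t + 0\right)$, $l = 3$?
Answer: $-1204$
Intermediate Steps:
$n{\left(t \right)} = t \left(3 + t\right)$ ($n{\left(t \right)} = \left(t + 3\right) \left(t + 0\right) = \left(3 + t\right) t = t \left(3 + t\right)$)
$- 43 n{\left(4 \right)} \left(-1\right)^{2} = - 43 \cdot 4 \left(3 + 4\right) \left(-1\right)^{2} = - 43 \cdot 4 \cdot 7 \cdot 1 = \left(-43\right) 28 \cdot 1 = \left(-1204\right) 1 = -1204$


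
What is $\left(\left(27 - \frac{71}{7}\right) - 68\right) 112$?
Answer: $-5728$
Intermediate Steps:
$\left(\left(27 - \frac{71}{7}\right) - 68\right) 112 = \left(\frac{118}{7} - 68\right) 112 = \left(- \frac{358}{7}\right) 112 = -5728$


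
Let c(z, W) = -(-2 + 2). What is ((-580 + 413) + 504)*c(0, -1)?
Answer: 0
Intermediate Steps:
c(z, W) = 0 (c(z, W) = -1*0 = 0)
((-580 + 413) + 504)*c(0, -1) = ((-580 + 413) + 504)*0 = (-167 + 504)*0 = 337*0 = 0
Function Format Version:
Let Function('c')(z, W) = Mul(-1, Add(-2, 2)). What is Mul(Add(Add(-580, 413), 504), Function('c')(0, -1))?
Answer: 0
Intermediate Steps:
Function('c')(z, W) = 0 (Function('c')(z, W) = Mul(-1, 0) = 0)
Mul(Add(Add(-580, 413), 504), Function('c')(0, -1)) = Mul(Add(Add(-580, 413), 504), 0) = Mul(Add(-167, 504), 0) = Mul(337, 0) = 0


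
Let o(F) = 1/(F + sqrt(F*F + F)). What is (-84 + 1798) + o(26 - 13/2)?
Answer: 1713 + sqrt(1599)/39 ≈ 1714.0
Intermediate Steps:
o(F) = 1/(F + sqrt(F + F**2)) (o(F) = 1/(F + sqrt(F**2 + F)) = 1/(F + sqrt(F + F**2)))
(-84 + 1798) + o(26 - 13/2) = (-84 + 1798) + 1/((26 - 13/2) + sqrt((26 - 13/2)*(1 + (26 - 13/2)))) = 1714 + 1/((26 - 13*1/2) + sqrt((26 - 13*1/2)*(1 + (26 - 13*1/2)))) = 1714 + 1/((26 - 13/2) + sqrt((26 - 13/2)*(1 + (26 - 13/2)))) = 1714 + 1/(39/2 + sqrt(39*(1 + 39/2)/2)) = 1714 + 1/(39/2 + sqrt((39/2)*(41/2))) = 1714 + 1/(39/2 + sqrt(1599/4)) = 1714 + 1/(39/2 + sqrt(1599)/2)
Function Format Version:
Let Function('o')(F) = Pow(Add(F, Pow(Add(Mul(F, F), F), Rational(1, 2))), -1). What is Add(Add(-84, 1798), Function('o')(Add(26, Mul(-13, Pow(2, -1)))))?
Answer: Add(1713, Mul(Rational(1, 39), Pow(1599, Rational(1, 2)))) ≈ 1714.0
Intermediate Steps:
Function('o')(F) = Pow(Add(F, Pow(Add(F, Pow(F, 2)), Rational(1, 2))), -1) (Function('o')(F) = Pow(Add(F, Pow(Add(Pow(F, 2), F), Rational(1, 2))), -1) = Pow(Add(F, Pow(Add(F, Pow(F, 2)), Rational(1, 2))), -1))
Add(Add(-84, 1798), Function('o')(Add(26, Mul(-13, Pow(2, -1))))) = Add(Add(-84, 1798), Pow(Add(Add(26, Mul(-13, Pow(2, -1))), Pow(Mul(Add(26, Mul(-13, Pow(2, -1))), Add(1, Add(26, Mul(-13, Pow(2, -1))))), Rational(1, 2))), -1)) = Add(1714, Pow(Add(Add(26, Mul(-13, Rational(1, 2))), Pow(Mul(Add(26, Mul(-13, Rational(1, 2))), Add(1, Add(26, Mul(-13, Rational(1, 2))))), Rational(1, 2))), -1)) = Add(1714, Pow(Add(Add(26, Rational(-13, 2)), Pow(Mul(Add(26, Rational(-13, 2)), Add(1, Add(26, Rational(-13, 2)))), Rational(1, 2))), -1)) = Add(1714, Pow(Add(Rational(39, 2), Pow(Mul(Rational(39, 2), Add(1, Rational(39, 2))), Rational(1, 2))), -1)) = Add(1714, Pow(Add(Rational(39, 2), Pow(Mul(Rational(39, 2), Rational(41, 2)), Rational(1, 2))), -1)) = Add(1714, Pow(Add(Rational(39, 2), Pow(Rational(1599, 4), Rational(1, 2))), -1)) = Add(1714, Pow(Add(Rational(39, 2), Mul(Rational(1, 2), Pow(1599, Rational(1, 2)))), -1))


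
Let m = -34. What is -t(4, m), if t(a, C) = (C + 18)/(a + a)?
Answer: 2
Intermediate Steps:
t(a, C) = (18 + C)/(2*a) (t(a, C) = (18 + C)/((2*a)) = (18 + C)*(1/(2*a)) = (18 + C)/(2*a))
-t(4, m) = -(18 - 34)/(2*4) = -(-16)/(2*4) = -1*(-2) = 2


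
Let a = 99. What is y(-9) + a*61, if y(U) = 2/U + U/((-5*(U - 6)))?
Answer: 1358698/225 ≈ 6038.7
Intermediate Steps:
y(U) = 2/U + U/(30 - 5*U) (y(U) = 2/U + U/((-5*(-6 + U))) = 2/U + U/(30 - 5*U))
y(-9) + a*61 = (⅕)*(-60 - 1*(-9)² + 10*(-9))/(-9*(-6 - 9)) + 99*61 = (⅕)*(-⅑)*(-60 - 1*81 - 90)/(-15) + 6039 = (⅕)*(-⅑)*(-1/15)*(-60 - 81 - 90) + 6039 = (⅕)*(-⅑)*(-1/15)*(-231) + 6039 = -77/225 + 6039 = 1358698/225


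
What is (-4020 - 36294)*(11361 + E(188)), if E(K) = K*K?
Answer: -1882865370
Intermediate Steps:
E(K) = K²
(-4020 - 36294)*(11361 + E(188)) = (-4020 - 36294)*(11361 + 188²) = -40314*(11361 + 35344) = -40314*46705 = -1882865370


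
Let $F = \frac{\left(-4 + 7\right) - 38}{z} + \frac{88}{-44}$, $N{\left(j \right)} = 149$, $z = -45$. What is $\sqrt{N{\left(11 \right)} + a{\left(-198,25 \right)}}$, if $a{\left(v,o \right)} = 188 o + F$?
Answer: $\frac{\sqrt{43630}}{3} \approx 69.626$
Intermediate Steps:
$F = - \frac{11}{9}$ ($F = \frac{\left(-4 + 7\right) - 38}{-45} + \frac{88}{-44} = \left(3 - 38\right) \left(- \frac{1}{45}\right) + 88 \left(- \frac{1}{44}\right) = \left(-35\right) \left(- \frac{1}{45}\right) - 2 = \frac{7}{9} - 2 = - \frac{11}{9} \approx -1.2222$)
$a{\left(v,o \right)} = - \frac{11}{9} + 188 o$ ($a{\left(v,o \right)} = 188 o - \frac{11}{9} = - \frac{11}{9} + 188 o$)
$\sqrt{N{\left(11 \right)} + a{\left(-198,25 \right)}} = \sqrt{149 + \left(- \frac{11}{9} + 188 \cdot 25\right)} = \sqrt{149 + \left(- \frac{11}{9} + 4700\right)} = \sqrt{149 + \frac{42289}{9}} = \sqrt{\frac{43630}{9}} = \frac{\sqrt{43630}}{3}$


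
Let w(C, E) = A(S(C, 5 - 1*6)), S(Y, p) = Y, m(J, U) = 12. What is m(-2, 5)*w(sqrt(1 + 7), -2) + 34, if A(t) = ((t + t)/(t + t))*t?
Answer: 34 + 24*sqrt(2) ≈ 67.941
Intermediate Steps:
A(t) = t (A(t) = ((2*t)/((2*t)))*t = ((2*t)*(1/(2*t)))*t = 1*t = t)
w(C, E) = C
m(-2, 5)*w(sqrt(1 + 7), -2) + 34 = 12*sqrt(1 + 7) + 34 = 12*sqrt(8) + 34 = 12*(2*sqrt(2)) + 34 = 24*sqrt(2) + 34 = 34 + 24*sqrt(2)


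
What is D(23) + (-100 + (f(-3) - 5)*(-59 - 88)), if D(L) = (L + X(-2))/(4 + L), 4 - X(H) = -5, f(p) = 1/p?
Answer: 18500/27 ≈ 685.19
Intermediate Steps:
X(H) = 9 (X(H) = 4 - 1*(-5) = 4 + 5 = 9)
D(L) = (9 + L)/(4 + L) (D(L) = (L + 9)/(4 + L) = (9 + L)/(4 + L))
D(23) + (-100 + (f(-3) - 5)*(-59 - 88)) = (9 + 23)/(4 + 23) + (-100 + (1/(-3) - 5)*(-59 - 88)) = 32/27 + (-100 + (-⅓ - 5)*(-147)) = (1/27)*32 + (-100 - 16/3*(-147)) = 32/27 + (-100 + 784) = 32/27 + 684 = 18500/27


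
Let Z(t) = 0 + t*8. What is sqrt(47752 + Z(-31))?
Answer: 4*sqrt(2969) ≈ 217.95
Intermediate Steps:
Z(t) = 8*t (Z(t) = 0 + 8*t = 8*t)
sqrt(47752 + Z(-31)) = sqrt(47752 + 8*(-31)) = sqrt(47752 - 248) = sqrt(47504) = 4*sqrt(2969)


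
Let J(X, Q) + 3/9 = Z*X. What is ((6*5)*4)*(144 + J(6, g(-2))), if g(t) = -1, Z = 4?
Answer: 20120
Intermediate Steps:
J(X, Q) = -⅓ + 4*X
((6*5)*4)*(144 + J(6, g(-2))) = ((6*5)*4)*(144 + (-⅓ + 4*6)) = (30*4)*(144 + (-⅓ + 24)) = 120*(144 + 71/3) = 120*(503/3) = 20120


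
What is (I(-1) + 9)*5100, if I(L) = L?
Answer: 40800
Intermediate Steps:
(I(-1) + 9)*5100 = (-1 + 9)*5100 = 8*5100 = 40800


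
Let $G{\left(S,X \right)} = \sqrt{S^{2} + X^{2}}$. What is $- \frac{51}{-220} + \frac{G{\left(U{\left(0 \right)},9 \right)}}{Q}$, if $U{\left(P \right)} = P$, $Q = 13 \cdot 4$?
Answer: $\frac{579}{1430} \approx 0.4049$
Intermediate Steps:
$Q = 52$
$- \frac{51}{-220} + \frac{G{\left(U{\left(0 \right)},9 \right)}}{Q} = - \frac{51}{-220} + \frac{\sqrt{0^{2} + 9^{2}}}{52} = \left(-51\right) \left(- \frac{1}{220}\right) + \sqrt{0 + 81} \cdot \frac{1}{52} = \frac{51}{220} + \sqrt{81} \cdot \frac{1}{52} = \frac{51}{220} + 9 \cdot \frac{1}{52} = \frac{51}{220} + \frac{9}{52} = \frac{579}{1430}$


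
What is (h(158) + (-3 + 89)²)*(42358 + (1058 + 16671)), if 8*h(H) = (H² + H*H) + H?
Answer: 3282372549/4 ≈ 8.2059e+8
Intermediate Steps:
h(H) = H²/4 + H/8 (h(H) = ((H² + H*H) + H)/8 = ((H² + H²) + H)/8 = (2*H² + H)/8 = (H + 2*H²)/8 = H²/4 + H/8)
(h(158) + (-3 + 89)²)*(42358 + (1058 + 16671)) = ((⅛)*158*(1 + 2*158) + (-3 + 89)²)*(42358 + (1058 + 16671)) = ((⅛)*158*(1 + 316) + 86²)*(42358 + 17729) = ((⅛)*158*317 + 7396)*60087 = (25043/4 + 7396)*60087 = (54627/4)*60087 = 3282372549/4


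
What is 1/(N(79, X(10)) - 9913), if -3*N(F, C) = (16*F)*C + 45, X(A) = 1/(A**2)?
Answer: -75/744916 ≈ -0.00010068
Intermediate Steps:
X(A) = A**(-2)
N(F, C) = -15 - 16*C*F/3 (N(F, C) = -((16*F)*C + 45)/3 = -(16*C*F + 45)/3 = -(45 + 16*C*F)/3 = -15 - 16*C*F/3)
1/(N(79, X(10)) - 9913) = 1/((-15 - 16/3*79/10**2) - 9913) = 1/((-15 - 16/3*1/100*79) - 9913) = 1/((-15 - 316/75) - 9913) = 1/(-1441/75 - 9913) = 1/(-744916/75) = -75/744916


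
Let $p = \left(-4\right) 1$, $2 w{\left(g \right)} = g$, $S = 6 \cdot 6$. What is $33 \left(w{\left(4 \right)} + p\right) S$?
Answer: $-2376$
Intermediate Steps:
$S = 36$
$w{\left(g \right)} = \frac{g}{2}$
$p = -4$
$33 \left(w{\left(4 \right)} + p\right) S = 33 \left(\frac{1}{2} \cdot 4 - 4\right) 36 = 33 \left(2 - 4\right) 36 = 33 \left(-2\right) 36 = \left(-66\right) 36 = -2376$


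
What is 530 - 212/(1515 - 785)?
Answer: 193344/365 ≈ 529.71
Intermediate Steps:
530 - 212/(1515 - 785) = 530 - 212/730 = 530 - 212*1/730 = 530 - 106/365 = 193344/365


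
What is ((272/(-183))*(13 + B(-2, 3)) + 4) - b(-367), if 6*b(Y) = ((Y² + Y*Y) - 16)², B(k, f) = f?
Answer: -2212954558462/183 ≈ -1.2093e+10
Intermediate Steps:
b(Y) = (-16 + 2*Y²)²/6 (b(Y) = ((Y² + Y*Y) - 16)²/6 = ((Y² + Y²) - 16)²/6 = (2*Y² - 16)²/6 = (-16 + 2*Y²)²/6)
((272/(-183))*(13 + B(-2, 3)) + 4) - b(-367) = ((272/(-183))*(13 + 3) + 4) - 2*(-8 + (-367)²)²/3 = ((272*(-1/183))*16 + 4) - 2*(-8 + 134689)²/3 = (-272/183*16 + 4) - 2*134681²/3 = (-4352/183 + 4) - 2*18138971761/3 = -3620/183 - 1*36277943522/3 = -3620/183 - 36277943522/3 = -2212954558462/183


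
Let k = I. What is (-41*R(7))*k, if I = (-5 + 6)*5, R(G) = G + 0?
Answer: -1435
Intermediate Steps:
R(G) = G
I = 5 (I = 1*5 = 5)
k = 5
(-41*R(7))*k = -41*7*5 = -287*5 = -1435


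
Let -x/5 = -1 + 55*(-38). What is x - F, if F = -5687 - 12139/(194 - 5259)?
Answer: 81747091/5065 ≈ 16140.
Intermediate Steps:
F = -28792516/5065 (F = -5687 - 12139/(-5065) = -5687 - 12139*(-1/5065) = -5687 + 12139/5065 = -28792516/5065 ≈ -5684.6)
x = 10455 (x = -5*(-1 + 55*(-38)) = -5*(-1 - 2090) = -5*(-2091) = 10455)
x - F = 10455 - 1*(-28792516/5065) = 10455 + 28792516/5065 = 81747091/5065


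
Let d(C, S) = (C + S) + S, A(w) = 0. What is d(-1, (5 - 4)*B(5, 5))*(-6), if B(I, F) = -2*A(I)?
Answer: 6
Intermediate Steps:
B(I, F) = 0 (B(I, F) = -2*0 = 0)
d(C, S) = C + 2*S
d(-1, (5 - 4)*B(5, 5))*(-6) = (-1 + 2*((5 - 4)*0))*(-6) = (-1 + 2*(1*0))*(-6) = (-1 + 2*0)*(-6) = (-1 + 0)*(-6) = -1*(-6) = 6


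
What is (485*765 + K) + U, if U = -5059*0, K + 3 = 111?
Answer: 371133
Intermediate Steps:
K = 108 (K = -3 + 111 = 108)
U = 0
(485*765 + K) + U = (485*765 + 108) + 0 = (371025 + 108) + 0 = 371133 + 0 = 371133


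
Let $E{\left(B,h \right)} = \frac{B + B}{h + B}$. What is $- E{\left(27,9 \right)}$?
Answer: $- \frac{3}{2} \approx -1.5$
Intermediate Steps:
$E{\left(B,h \right)} = \frac{2 B}{B + h}$
$- E{\left(27,9 \right)} = - \frac{2 \cdot 27}{27 + 9} = - \frac{2 \cdot 27}{36} = \left(-1\right) \frac{3}{2} = - \frac{3}{2}$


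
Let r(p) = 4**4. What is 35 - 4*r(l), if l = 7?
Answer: -989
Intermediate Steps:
r(p) = 256
35 - 4*r(l) = 35 - 4*256 = 35 - 1024 = -989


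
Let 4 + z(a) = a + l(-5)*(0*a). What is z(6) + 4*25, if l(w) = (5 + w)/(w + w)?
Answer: 102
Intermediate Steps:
l(w) = (5 + w)/(2*w) (l(w) = (5 + w)/((2*w)) = (5 + w)*(1/(2*w)) = (5 + w)/(2*w))
z(a) = -4 + a (z(a) = -4 + (a + ((½)*(5 - 5)/(-5))*(0*a)) = -4 + (a + ((½)*(-⅕)*0)*0) = -4 + (a + 0*0) = -4 + (a + 0) = -4 + a)
z(6) + 4*25 = (-4 + 6) + 4*25 = 2 + 100 = 102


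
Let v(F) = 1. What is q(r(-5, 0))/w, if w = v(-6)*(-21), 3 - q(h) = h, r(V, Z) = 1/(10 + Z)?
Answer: -29/210 ≈ -0.13810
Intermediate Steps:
q(h) = 3 - h
w = -21 (w = 1*(-21) = -21)
q(r(-5, 0))/w = (3 - 1/(10 + 0))/(-21) = (3 - 1/10)*(-1/21) = (3 - 1*⅒)*(-1/21) = (3 - ⅒)*(-1/21) = (29/10)*(-1/21) = -29/210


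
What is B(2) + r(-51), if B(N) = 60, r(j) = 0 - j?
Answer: 111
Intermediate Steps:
r(j) = -j
B(2) + r(-51) = 60 - 1*(-51) = 60 + 51 = 111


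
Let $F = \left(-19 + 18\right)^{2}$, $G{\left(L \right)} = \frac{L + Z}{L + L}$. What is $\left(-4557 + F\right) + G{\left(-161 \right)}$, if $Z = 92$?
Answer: $- \frac{63781}{14} \approx -4555.8$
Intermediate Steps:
$G{\left(L \right)} = \frac{92 + L}{2 L}$ ($G{\left(L \right)} = \frac{L + 92}{L + L} = \frac{92 + L}{2 L}$)
$F = 1$ ($F = \left(-1\right)^{2} = 1$)
$\left(-4557 + F\right) + G{\left(-161 \right)} = \left(-4557 + 1\right) + \frac{92 - 161}{2 \left(-161\right)} = -4556 + \frac{1}{2} \left(- \frac{1}{161}\right) \left(-69\right) = -4556 + \frac{3}{14} = - \frac{63781}{14}$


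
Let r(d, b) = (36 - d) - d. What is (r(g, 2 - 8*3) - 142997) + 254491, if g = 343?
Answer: 110844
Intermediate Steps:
r(d, b) = 36 - 2*d
(r(g, 2 - 8*3) - 142997) + 254491 = ((36 - 2*343) - 142997) + 254491 = ((36 - 686) - 142997) + 254491 = (-650 - 142997) + 254491 = -143647 + 254491 = 110844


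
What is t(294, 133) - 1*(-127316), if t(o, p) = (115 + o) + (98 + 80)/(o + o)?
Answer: 37551239/294 ≈ 1.2773e+5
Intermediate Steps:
t(o, p) = 115 + o + 89/o (t(o, p) = (115 + o) + 178/((2*o)) = (115 + o) + 178*(1/(2*o)) = (115 + o) + 89/o = 115 + o + 89/o)
t(294, 133) - 1*(-127316) = (115 + 294 + 89/294) - 1*(-127316) = (115 + 294 + 89*(1/294)) + 127316 = (115 + 294 + 89/294) + 127316 = 120335/294 + 127316 = 37551239/294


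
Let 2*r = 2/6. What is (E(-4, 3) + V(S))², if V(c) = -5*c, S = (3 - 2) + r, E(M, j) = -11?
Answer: 10201/36 ≈ 283.36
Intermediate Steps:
r = ⅙ (r = (2/6)/2 = (2*(⅙))/2 = (½)*(⅓) = ⅙ ≈ 0.16667)
S = 7/6 (S = (3 - 2) + ⅙ = 1 + ⅙ = 7/6 ≈ 1.1667)
(E(-4, 3) + V(S))² = (-11 - 5*7/6)² = (-11 - 35/6)² = (-101/6)² = 10201/36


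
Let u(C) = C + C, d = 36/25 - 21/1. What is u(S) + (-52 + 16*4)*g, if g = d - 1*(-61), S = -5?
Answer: 12182/25 ≈ 487.28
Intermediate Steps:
d = -489/25 (d = 36*(1/25) - 21*1 = 36/25 - 21 = -489/25 ≈ -19.560)
u(C) = 2*C
g = 1036/25 (g = -489/25 - 1*(-61) = -489/25 + 61 = 1036/25 ≈ 41.440)
u(S) + (-52 + 16*4)*g = 2*(-5) + (-52 + 16*4)*(1036/25) = -10 + (-52 + 64)*(1036/25) = -10 + 12*(1036/25) = -10 + 12432/25 = 12182/25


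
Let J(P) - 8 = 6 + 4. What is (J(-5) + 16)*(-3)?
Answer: -102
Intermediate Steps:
J(P) = 18 (J(P) = 8 + (6 + 4) = 8 + 10 = 18)
(J(-5) + 16)*(-3) = (18 + 16)*(-3) = 34*(-3) = -102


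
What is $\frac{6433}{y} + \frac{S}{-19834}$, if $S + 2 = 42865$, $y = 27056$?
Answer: $- \frac{516054603}{268314352} \approx -1.9233$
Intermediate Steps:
$S = 42863$ ($S = -2 + 42865 = 42863$)
$\frac{6433}{y} + \frac{S}{-19834} = \frac{6433}{27056} + \frac{42863}{-19834} = 6433 \cdot \frac{1}{27056} + 42863 \left(- \frac{1}{19834}\right) = \frac{6433}{27056} - \frac{42863}{19834} = - \frac{516054603}{268314352}$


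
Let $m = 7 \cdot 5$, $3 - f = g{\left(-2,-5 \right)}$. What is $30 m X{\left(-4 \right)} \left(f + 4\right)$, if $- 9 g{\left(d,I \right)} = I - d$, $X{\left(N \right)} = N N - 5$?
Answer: $77000$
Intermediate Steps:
$X{\left(N \right)} = -5 + N^{2}$ ($X{\left(N \right)} = N^{2} - 5 = -5 + N^{2}$)
$g{\left(d,I \right)} = - \frac{I}{9} + \frac{d}{9}$ ($g{\left(d,I \right)} = - \frac{I - d}{9} = - \frac{I}{9} + \frac{d}{9}$)
$f = \frac{8}{3}$ ($f = 3 - \left(\left(- \frac{1}{9}\right) \left(-5\right) + \frac{1}{9} \left(-2\right)\right) = 3 - \left(\frac{5}{9} - \frac{2}{9}\right) = 3 - \frac{1}{3} = \frac{8}{3} \approx 2.6667$)
$m = 35$
$30 m X{\left(-4 \right)} \left(f + 4\right) = 30 \cdot 35 \left(-5 + \left(-4\right)^{2}\right) \left(\frac{8}{3} + 4\right) = 1050 \left(-5 + 16\right) \frac{20}{3} = 1050 \cdot 11 \cdot \frac{20}{3} = 1050 \cdot \frac{220}{3} = 77000$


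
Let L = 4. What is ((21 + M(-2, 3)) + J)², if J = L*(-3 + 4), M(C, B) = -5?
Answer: 400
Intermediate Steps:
J = 4 (J = 4*(-3 + 4) = 4*1 = 4)
((21 + M(-2, 3)) + J)² = ((21 - 5) + 4)² = (16 + 4)² = 20² = 400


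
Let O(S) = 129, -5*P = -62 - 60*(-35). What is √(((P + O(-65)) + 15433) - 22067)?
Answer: I*√172815/5 ≈ 83.142*I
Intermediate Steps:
P = -2038/5 (P = -(-62 - 60*(-35))/5 = -(-62 + 2100)/5 = -⅕*2038 = -2038/5 ≈ -407.60)
√(((P + O(-65)) + 15433) - 22067) = √(((-2038/5 + 129) + 15433) - 22067) = √((-1393/5 + 15433) - 22067) = √(75772/5 - 22067) = √(-34563/5) = I*√172815/5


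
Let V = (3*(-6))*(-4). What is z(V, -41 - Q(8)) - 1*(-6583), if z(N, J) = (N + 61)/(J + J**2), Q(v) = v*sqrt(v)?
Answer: 149518207/22712 - 1539*sqrt(2)/11356 ≈ 6583.0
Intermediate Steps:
V = 72 (V = -18*(-4) = 72)
Q(v) = v**(3/2)
z(N, J) = (61 + N)/(J + J**2)
z(V, -41 - Q(8)) - 1*(-6583) = (61 + 72)/((-41 - 8**(3/2))*(1 + (-41 - 8**(3/2)))) - 1*(-6583) = 133/(-41 - 16*sqrt(2)*(1 + (-41 - 16*sqrt(2)))) + 6583 = 133/(-41 - 16*sqrt(2)*(-40 - 16*sqrt(2))) + 6583 = 133/((-41 - 16*sqrt(2))*(-40 - 16*sqrt(2))) + 6583 = 6583 + 133/((-41 - 16*sqrt(2))*(-40 - 16*sqrt(2)))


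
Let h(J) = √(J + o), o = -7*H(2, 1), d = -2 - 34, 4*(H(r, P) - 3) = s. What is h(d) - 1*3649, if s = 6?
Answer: -3649 + 3*I*√30/2 ≈ -3649.0 + 8.2158*I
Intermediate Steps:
H(r, P) = 9/2 (H(r, P) = 3 + (¼)*6 = 3 + 3/2 = 9/2)
d = -36
o = -63/2 (o = -7*9/2 = -63/2 ≈ -31.500)
h(J) = √(-63/2 + J) (h(J) = √(J - 63/2) = √(-63/2 + J))
h(d) - 1*3649 = √(-126 + 4*(-36))/2 - 1*3649 = √(-126 - 144)/2 - 3649 = √(-270)/2 - 3649 = (3*I*√30)/2 - 3649 = 3*I*√30/2 - 3649 = -3649 + 3*I*√30/2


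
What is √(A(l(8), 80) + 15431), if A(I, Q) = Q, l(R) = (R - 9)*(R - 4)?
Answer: √15511 ≈ 124.54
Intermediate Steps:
l(R) = (-9 + R)*(-4 + R)
√(A(l(8), 80) + 15431) = √(80 + 15431) = √15511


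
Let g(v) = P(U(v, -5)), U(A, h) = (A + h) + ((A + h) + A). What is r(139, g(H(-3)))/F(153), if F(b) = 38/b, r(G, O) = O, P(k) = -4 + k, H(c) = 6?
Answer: 306/19 ≈ 16.105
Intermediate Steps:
U(A, h) = 2*h + 3*A (U(A, h) = (A + h) + (h + 2*A) = 2*h + 3*A)
g(v) = -14 + 3*v (g(v) = -4 + (2*(-5) + 3*v) = -4 + (-10 + 3*v) = -14 + 3*v)
r(139, g(H(-3)))/F(153) = (-14 + 3*6)/((38/153)) = (-14 + 18)/((38*(1/153))) = 4/(38/153) = 4*(153/38) = 306/19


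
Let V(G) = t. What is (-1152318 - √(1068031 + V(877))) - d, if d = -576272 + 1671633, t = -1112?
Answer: -2247679 - √1066919 ≈ -2.2487e+6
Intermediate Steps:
V(G) = -1112
d = 1095361
(-1152318 - √(1068031 + V(877))) - d = (-1152318 - √(1068031 - 1112)) - 1*1095361 = (-1152318 - √1066919) - 1095361 = -2247679 - √1066919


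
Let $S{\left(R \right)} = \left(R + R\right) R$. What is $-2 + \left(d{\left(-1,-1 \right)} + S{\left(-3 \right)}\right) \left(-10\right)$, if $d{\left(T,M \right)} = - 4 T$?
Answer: $-222$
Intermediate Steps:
$S{\left(R \right)} = 2 R^{2}$ ($S{\left(R \right)} = 2 R R = 2 R^{2}$)
$-2 + \left(d{\left(-1,-1 \right)} + S{\left(-3 \right)}\right) \left(-10\right) = -2 + \left(\left(-4\right) \left(-1\right) + 2 \left(-3\right)^{2}\right) \left(-10\right) = -2 + \left(4 + 2 \cdot 9\right) \left(-10\right) = -2 + \left(4 + 18\right) \left(-10\right) = -2 + 22 \left(-10\right) = -2 - 220 = -222$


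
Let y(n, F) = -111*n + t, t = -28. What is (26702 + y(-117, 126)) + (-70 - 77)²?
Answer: 61270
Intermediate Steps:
y(n, F) = -28 - 111*n (y(n, F) = -111*n - 28 = -28 - 111*n)
(26702 + y(-117, 126)) + (-70 - 77)² = (26702 + (-28 - 111*(-117))) + (-70 - 77)² = (26702 + (-28 + 12987)) + (-147)² = (26702 + 12959) + 21609 = 39661 + 21609 = 61270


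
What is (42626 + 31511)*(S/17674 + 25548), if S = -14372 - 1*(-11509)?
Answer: 33475264136993/17674 ≈ 1.8940e+9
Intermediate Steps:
S = -2863 (S = -14372 + 11509 = -2863)
(42626 + 31511)*(S/17674 + 25548) = (42626 + 31511)*(-2863/17674 + 25548) = 74137*(-2863*1/17674 + 25548) = 74137*(-2863/17674 + 25548) = 74137*(451532489/17674) = 33475264136993/17674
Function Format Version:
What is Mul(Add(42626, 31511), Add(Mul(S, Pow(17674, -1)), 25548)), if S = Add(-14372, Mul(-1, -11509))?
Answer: Rational(33475264136993, 17674) ≈ 1.8940e+9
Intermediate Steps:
S = -2863 (S = Add(-14372, 11509) = -2863)
Mul(Add(42626, 31511), Add(Mul(S, Pow(17674, -1)), 25548)) = Mul(Add(42626, 31511), Add(Mul(-2863, Pow(17674, -1)), 25548)) = Mul(74137, Add(Mul(-2863, Rational(1, 17674)), 25548)) = Mul(74137, Add(Rational(-2863, 17674), 25548)) = Mul(74137, Rational(451532489, 17674)) = Rational(33475264136993, 17674)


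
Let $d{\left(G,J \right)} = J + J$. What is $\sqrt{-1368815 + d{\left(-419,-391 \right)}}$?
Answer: $i \sqrt{1369597} \approx 1170.3 i$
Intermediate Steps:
$d{\left(G,J \right)} = 2 J$
$\sqrt{-1368815 + d{\left(-419,-391 \right)}} = \sqrt{-1368815 + 2 \left(-391\right)} = \sqrt{-1368815 - 782} = \sqrt{-1369597} = i \sqrt{1369597}$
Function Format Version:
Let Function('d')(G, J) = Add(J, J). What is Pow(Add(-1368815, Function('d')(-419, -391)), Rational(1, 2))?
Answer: Mul(I, Pow(1369597, Rational(1, 2))) ≈ Mul(1170.3, I)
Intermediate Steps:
Function('d')(G, J) = Mul(2, J)
Pow(Add(-1368815, Function('d')(-419, -391)), Rational(1, 2)) = Pow(Add(-1368815, Mul(2, -391)), Rational(1, 2)) = Pow(Add(-1368815, -782), Rational(1, 2)) = Pow(-1369597, Rational(1, 2)) = Mul(I, Pow(1369597, Rational(1, 2)))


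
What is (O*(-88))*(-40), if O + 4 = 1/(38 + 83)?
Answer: -154560/11 ≈ -14051.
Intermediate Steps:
O = -483/121 (O = -4 + 1/(38 + 83) = -4 + 1/121 = -483/121 ≈ -3.9917)
(O*(-88))*(-40) = -483/121*(-88)*(-40) = (3864/11)*(-40) = -154560/11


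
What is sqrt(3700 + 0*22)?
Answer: 10*sqrt(37) ≈ 60.828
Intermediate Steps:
sqrt(3700 + 0*22) = sqrt(3700 + 0) = sqrt(3700) = 10*sqrt(37)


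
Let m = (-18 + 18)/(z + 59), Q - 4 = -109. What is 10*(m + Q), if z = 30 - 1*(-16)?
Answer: -1050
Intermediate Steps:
z = 46 (z = 30 + 16 = 46)
Q = -105 (Q = 4 - 109 = -105)
m = 0 (m = (-18 + 18)/(46 + 59) = 0/105 = 0*(1/105) = 0)
10*(m + Q) = 10*(0 - 105) = 10*(-105) = -1050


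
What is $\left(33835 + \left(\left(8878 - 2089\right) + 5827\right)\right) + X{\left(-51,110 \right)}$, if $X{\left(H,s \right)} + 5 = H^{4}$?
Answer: $6811647$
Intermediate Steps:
$X{\left(H,s \right)} = -5 + H^{4}$
$\left(33835 + \left(\left(8878 - 2089\right) + 5827\right)\right) + X{\left(-51,110 \right)} = \left(33835 + \left(\left(8878 - 2089\right) + 5827\right)\right) - \left(5 - \left(-51\right)^{4}\right) = \left(33835 + \left(6789 + 5827\right)\right) + \left(-5 + 6765201\right) = \left(33835 + 12616\right) + 6765196 = 46451 + 6765196 = 6811647$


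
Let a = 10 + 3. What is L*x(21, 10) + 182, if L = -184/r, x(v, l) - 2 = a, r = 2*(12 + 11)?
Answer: 122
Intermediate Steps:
a = 13
r = 46 (r = 2*23 = 46)
x(v, l) = 15 (x(v, l) = 2 + 13 = 15)
L = -4 (L = -184/46 = -184*1/46 = -4)
L*x(21, 10) + 182 = -4*15 + 182 = -60 + 182 = 122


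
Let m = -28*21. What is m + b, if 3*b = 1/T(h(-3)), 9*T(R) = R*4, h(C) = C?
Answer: -2353/4 ≈ -588.25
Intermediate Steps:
T(R) = 4*R/9 (T(R) = (R*4)/9 = (4*R)/9 = 4*R/9)
m = -588
b = -¼ (b = 1/(3*(((4/9)*(-3)))) = 1/(3*(-4/3)) = (⅓)*(-¾) = -¼ ≈ -0.25000)
m + b = -588 - ¼ = -2353/4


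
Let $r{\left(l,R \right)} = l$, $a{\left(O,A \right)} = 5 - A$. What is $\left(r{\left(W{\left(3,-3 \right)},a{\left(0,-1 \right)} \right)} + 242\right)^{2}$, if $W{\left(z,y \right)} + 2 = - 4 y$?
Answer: $63504$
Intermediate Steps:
$W{\left(z,y \right)} = -2 - 4 y$
$\left(r{\left(W{\left(3,-3 \right)},a{\left(0,-1 \right)} \right)} + 242\right)^{2} = \left(\left(-2 - -12\right) + 242\right)^{2} = \left(\left(-2 + 12\right) + 242\right)^{2} = \left(10 + 242\right)^{2} = 252^{2} = 63504$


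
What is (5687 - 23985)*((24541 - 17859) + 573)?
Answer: -132751990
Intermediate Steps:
(5687 - 23985)*((24541 - 17859) + 573) = -18298*(6682 + 573) = -18298*7255 = -132751990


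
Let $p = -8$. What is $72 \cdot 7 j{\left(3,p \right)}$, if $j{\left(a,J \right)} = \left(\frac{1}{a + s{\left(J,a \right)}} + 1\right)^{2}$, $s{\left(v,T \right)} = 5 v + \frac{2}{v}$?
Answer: $\frac{10596600}{22201} \approx 477.3$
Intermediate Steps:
$s{\left(v,T \right)} = \frac{2}{v} + 5 v$
$j{\left(a,J \right)} = \left(1 + \frac{1}{a + \frac{2}{J} + 5 J}\right)^{2}$ ($j{\left(a,J \right)} = \left(\frac{1}{a + \left(\frac{2}{J} + 5 J\right)} + 1\right)^{2} = \left(\frac{1}{a + \frac{2}{J} + 5 J} + 1\right)^{2} = \left(1 + \frac{1}{a + \frac{2}{J} + 5 J}\right)^{2}$)
$72 \cdot 7 j{\left(3,p \right)} = 72 \cdot 7 \frac{\left(2 + 5 \left(-8\right)^{2} - 8 \left(1 + 3\right)\right)^{2}}{\left(2 + 5 \left(-8\right)^{2} - 24\right)^{2}} = 504 \frac{\left(2 + 5 \cdot 64 - 32\right)^{2}}{\left(2 + 5 \cdot 64 - 24\right)^{2}} = 504 \frac{\left(2 + 320 - 32\right)^{2}}{\left(2 + 320 - 24\right)^{2}} = 504 \frac{290^{2}}{88804} = 504 \cdot \frac{1}{88804} \cdot 84100 = 504 \cdot \frac{21025}{22201} = \frac{10596600}{22201}$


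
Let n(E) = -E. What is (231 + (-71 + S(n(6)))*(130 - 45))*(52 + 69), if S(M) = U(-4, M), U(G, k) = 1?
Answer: -691999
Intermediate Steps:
S(M) = 1
(231 + (-71 + S(n(6)))*(130 - 45))*(52 + 69) = (231 + (-71 + 1)*(130 - 45))*(52 + 69) = (231 - 70*85)*121 = (231 - 5950)*121 = -5719*121 = -691999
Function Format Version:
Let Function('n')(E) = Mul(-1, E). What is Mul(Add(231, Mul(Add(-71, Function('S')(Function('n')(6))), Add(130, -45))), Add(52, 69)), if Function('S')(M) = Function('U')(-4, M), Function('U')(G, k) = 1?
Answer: -691999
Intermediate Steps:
Function('S')(M) = 1
Mul(Add(231, Mul(Add(-71, Function('S')(Function('n')(6))), Add(130, -45))), Add(52, 69)) = Mul(Add(231, Mul(Add(-71, 1), Add(130, -45))), Add(52, 69)) = Mul(Add(231, Mul(-70, 85)), 121) = Mul(Add(231, -5950), 121) = Mul(-5719, 121) = -691999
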